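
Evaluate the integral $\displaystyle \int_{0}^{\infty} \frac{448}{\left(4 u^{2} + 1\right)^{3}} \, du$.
$42 \pi$

Start from the standard arctangent integral
$$J(a) = \int_{0}^{\infty} \frac{7}{a^{2} + u^{2}} \, du = \frac{7 \pi}{2 a}.$$

Differentiating under the integral sign with respect to $a$,
$$\frac{dJ}{da} = \int_{0}^{\infty} - \frac{14 a}{\left(a^{2} + u^{2}\right)^{2}} \, du = - \frac{7 \pi}{2 a^{2}},$$
so $\int_{0}^{\infty} \frac{7}{\left(a^{2} + u^{2}\right)^{2}} \, du = \frac{7 \pi}{4 a^{3}}$.

Repeating — each differentiation of $1/(u^2+a^2)^j$ produces $-2ja/(u^2+a^2)^{j+1}$ — and dividing through by $-2ja$ at each step yields, after $2$ differentiations in total,
$$\int_{0}^{\infty} \frac{7}{\left(a^{2} + u^{2}\right)^{3}} \, du = \frac{21 \pi}{16 a^{5}}.$$

Setting $a = \frac{1}{2}$:
$$I = 42 \pi.$$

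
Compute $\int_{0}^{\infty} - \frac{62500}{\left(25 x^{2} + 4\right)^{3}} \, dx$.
$- \frac{9375 \pi}{128}$

Begin with the known result
$$J(a) = \int_{0}^{\infty} - \frac{4}{a^{2} + x^{2}} \, dx = - \frac{2 \pi}{a}.$$

Differentiating under the integral sign with respect to $a$,
$$\frac{dJ}{da} = \int_{0}^{\infty} \frac{8 a}{\left(a^{2} + x^{2}\right)^{2}} \, dx = \frac{2 \pi}{a^{2}},$$
so $\int_{0}^{\infty} - \frac{4}{\left(a^{2} + x^{2}\right)^{2}} \, dx = - \frac{\pi}{a^{3}}$.

Repeating — each differentiation of $1/(x^2+a^2)^j$ produces $-2ja/(x^2+a^2)^{j+1}$ — and dividing through by $-2ja$ at each step yields, after $2$ differentiations in total,
$$\int_{0}^{\infty} - \frac{4}{\left(a^{2} + x^{2}\right)^{3}} \, dx = - \frac{3 \pi}{4 a^{5}}.$$

Setting $a = \frac{2}{5}$:
$$I = - \frac{9375 \pi}{128}.$$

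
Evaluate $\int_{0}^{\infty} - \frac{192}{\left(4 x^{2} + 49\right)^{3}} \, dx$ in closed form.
$- \frac{18 \pi}{16807}$

Recall the elementary integral
$$J(a) = \int_{0}^{\infty} - \frac{3}{a^{2} + x^{2}} \, dx = - \frac{3 \pi}{2 a}.$$

Differentiating under the integral sign with respect to $a$,
$$\frac{dJ}{da} = \int_{0}^{\infty} \frac{6 a}{\left(a^{2} + x^{2}\right)^{2}} \, dx = \frac{3 \pi}{2 a^{2}},$$
so $\int_{0}^{\infty} - \frac{3}{\left(a^{2} + x^{2}\right)^{2}} \, dx = - \frac{3 \pi}{4 a^{3}}$.

Repeating — each differentiation of $1/(x^2+a^2)^j$ produces $-2ja/(x^2+a^2)^{j+1}$ — and dividing through by $-2ja$ at each step yields, after $2$ differentiations in total,
$$\int_{0}^{\infty} - \frac{3}{\left(a^{2} + x^{2}\right)^{3}} \, dx = - \frac{9 \pi}{16 a^{5}}.$$

Setting $a = \frac{7}{2}$:
$$I = - \frac{18 \pi}{16807}.$$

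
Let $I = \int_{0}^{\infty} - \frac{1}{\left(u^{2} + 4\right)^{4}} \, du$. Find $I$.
$- \frac{5 \pi}{4096}$

Begin with the known result
$$J(a) = \int_{0}^{\infty} - \frac{1}{a^{2} + u^{2}} \, du = - \frac{\pi}{2 a}.$$

Differentiating under the integral sign with respect to $a$,
$$\frac{dJ}{da} = \int_{0}^{\infty} \frac{2 a}{\left(a^{2} + u^{2}\right)^{2}} \, du = \frac{\pi}{2 a^{2}},$$
so $\int_{0}^{\infty} - \frac{1}{\left(a^{2} + u^{2}\right)^{2}} \, du = - \frac{\pi}{4 a^{3}}$.

Repeating — each differentiation of $1/(u^2+a^2)^j$ produces $-2ja/(u^2+a^2)^{j+1}$ — and dividing through by $-2ja$ at each step yields, after $3$ differentiations in total,
$$\int_{0}^{\infty} - \frac{1}{\left(a^{2} + u^{2}\right)^{4}} \, du = - \frac{5 \pi}{32 a^{7}}.$$

Setting $a = 2$:
$$I = - \frac{5 \pi}{4096}.$$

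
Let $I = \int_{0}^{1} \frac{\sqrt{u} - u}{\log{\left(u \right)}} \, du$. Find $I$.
$\log{\left(\frac{3}{4} \right)}$

Consider the one-parameter family: let $I(a) = \int_{0}^{1} \frac{- u + u^{a}}{\log{\left(u \right)}} \, du$.

Since $\dfrac{\partial}{\partial a}\,u^{a} = u^{a} \ln u$, the $\ln u$ in the denominator cancels and
$$\frac{dI}{da} = \int_{0}^{1} u^{a} \, du = \left[\frac{u^{a+1}}{a+1}\right]_0^1 = \frac{1}{a + 1}.$$

Integrating with respect to $a$ gives $I(a) = \log{\left(\frac{a}{2} + \frac{1}{2} \right)} + C$.

At $a = 1$ the integrand is identically $0$, so $I(1) = 0$. The closed form gives $0$, hence $C = 0$.

Setting $a = \frac{1}{2}$:
$$I = \log{\left(\frac{3}{4} \right)}.$$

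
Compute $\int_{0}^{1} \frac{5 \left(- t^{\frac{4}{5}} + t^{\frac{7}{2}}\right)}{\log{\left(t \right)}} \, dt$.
$- \log{\left(\frac{32}{3125} \right)}$

Consider the one-parameter family: let $I(a) = \int_{0}^{1} \frac{5 \left(t^{\frac{7}{2}} - t^{a}\right)}{\log{\left(t \right)}} \, dt$.

Since $\dfrac{\partial}{\partial a}\,t^{a} = t^{a} \ln t$, the $\ln t$ in the denominator cancels and
$$\frac{dI}{da} = \int_{0}^{1} -5 t^{a} \, dt = -5 \left[\frac{t^{a+1}}{a+1}\right]_0^1 = - \frac{5}{a + 1}.$$

Integrating with respect to $a$ gives $I(a) = - \log{\left(\frac{32 \left(a + 1\right)^{5}}{59049} \right)} + C$.

At $a = \frac{7}{2}$ the integrand is identically $0$, so $I(\frac{7}{2}) = 0$. The closed form gives $0$, hence $C = 0$.

Setting $a = \frac{4}{5}$:
$$I = - \log{\left(\frac{32}{3125} \right)}.$$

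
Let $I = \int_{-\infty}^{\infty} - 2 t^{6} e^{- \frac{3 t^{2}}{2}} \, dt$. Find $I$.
$- \frac{10 \sqrt{6} \sqrt{\pi}}{27}$

Begin with the known integral
$$J(a) = \int_{-\infty}^{\infty} - 2 e^{- a t^{2}} \, dt = - \frac{2 \sqrt{\pi}}{\sqrt{a}}.$$

Differentiating under the integral sign brings down a factor of $(-t^2)$:
$$\frac{dJ}{da} = \int_{-\infty}^{\infty} 2 t^{2} e^{- a t^{2}} \, dt = \frac{\sqrt{\pi}}{a^{\frac{3}{2}}}.$$

Repeating $3$ times in total — each differentiation brings down another $(-t^2)$ — gives
$$\frac{d^{3}J}{da^{3}} = \int_{-\infty}^{\infty} 2 t^{6} e^{- a t^{2}} \, dt = \frac{15 \sqrt{\pi}}{4 a^{\frac{7}{2}}},$$
and the integrand here is $(-1)^{3}$ times the target integrand, so $I = (-1)^{3}\,\frac{d^{3}J}{da^{3}} = - \frac{15 \sqrt{\pi}}{4 a^{\frac{7}{2}}}$.

Setting $a = \frac{3}{2}$:
$$I = - \frac{10 \sqrt{6} \sqrt{\pi}}{27}.$$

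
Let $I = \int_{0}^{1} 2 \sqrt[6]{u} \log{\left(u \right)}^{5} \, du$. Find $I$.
$- \frac{11197440}{117649}$

Consider the simpler parametrised integral
$$J(a) = \int_{0}^{1} 2 u^{a} \, du = \frac{2}{a + 1}.$$

Differentiating under the integral sign brings down a factor of $\ln u$:
$$\frac{dJ}{da} = \int_{0}^{1} 2 u^{a} \log{\left(u \right)} \, du = - \frac{2}{\left(a + 1\right)^{2}}.$$

Repeating $5$ times in total — each differentiation brings down another $\ln u$ — gives
$$\frac{d^{5}J}{da^{5}} = \int_{0}^{1} 2 u^{a} \log{\left(u \right)}^{5} \, du = - \frac{240}{\left(a + 1\right)^{6}},$$
and the integrand here is exactly the target integrand, so $I = - \frac{240}{\left(a + 1\right)^{6}}$.

Setting $a = \frac{1}{6}$:
$$I = - \frac{11197440}{117649}.$$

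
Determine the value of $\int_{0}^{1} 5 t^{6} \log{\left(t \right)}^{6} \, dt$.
$\frac{3600}{823543}$

Consider the simpler parametrised integral
$$J(a) = \int_{0}^{1} 5 t^{a} \, dt = \frac{5}{a + 1}.$$

Differentiating under the integral sign brings down a factor of $\ln t$:
$$\frac{dJ}{da} = \int_{0}^{1} 5 t^{a} \log{\left(t \right)} \, dt = - \frac{5}{\left(a + 1\right)^{2}}.$$

Repeating $6$ times in total — each differentiation brings down another $\ln t$ — gives
$$\frac{d^{6}J}{da^{6}} = \int_{0}^{1} 5 t^{a} \log{\left(t \right)}^{6} \, dt = \frac{3600}{\left(a + 1\right)^{7}},$$
and the integrand here is exactly the target integrand, so $I = \frac{3600}{\left(a + 1\right)^{7}}$.

Setting $a = 6$:
$$I = \frac{3600}{823543}.$$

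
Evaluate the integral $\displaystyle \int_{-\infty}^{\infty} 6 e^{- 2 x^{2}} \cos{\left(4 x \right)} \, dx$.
$\frac{3 \sqrt{2} \sqrt{\pi}}{e^{2}}$

Treat the cosine frequency as a parameter and define $I(b) = \int_{-\infty}^{\infty} 6 e^{- 2 x^{2}} \cos{\left(b x \right)} \, dx$.

Differentiating under the integral sign,
$$I'(b) = \int_{-\infty}^{\infty} - 6 x e^{- 2 x^{2}} \sin{\left(b x \right)} \, dx.$$

Integrate $\int_{-\infty}^{\infty} x \sin(b x)\, e^{- 2 x^{2}}\, dx$ by parts with $u = \sin(b x)$ and $dv = x\, e^{- 2 x^{2}}\, dx$, giving $v = - \frac{e^{- 2 x^{2}}}{4}$. The boundary term vanishes and
$$\int_{-\infty}^{\infty} x \sin(b x)\, e^{- 2 x^{2}}\, dx = \frac{b}{4} \int_{-\infty}^{\infty} \cos(b x)\, e^{- 2 x^{2}}\, dx,$$
so $I'(b) = - \frac{b}{4}\, I(b)$.

This is a separable first-order ODE; solving with the initial condition $I(0) = \int_{-\infty}^{\infty} 6 e^{- 2 x^{2}}\,dx = 3 \sqrt{2} \sqrt{\pi}$ gives
$$I(b) = 3 \sqrt{2} \sqrt{\pi} e^{- \frac{b^{2}}{8}}.$$

Setting $b = 4$:
$$I = \frac{3 \sqrt{2} \sqrt{\pi}}{e^{2}}.$$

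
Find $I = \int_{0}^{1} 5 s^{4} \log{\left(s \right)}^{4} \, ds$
$\frac{24}{625}$

Consider the simpler parametrised integral
$$J(a) = \int_{0}^{1} 5 s^{a} \, ds = \frac{5}{a + 1}.$$

Differentiating under the integral sign brings down a factor of $\ln s$:
$$\frac{dJ}{da} = \int_{0}^{1} 5 s^{a} \log{\left(s \right)} \, ds = - \frac{5}{\left(a + 1\right)^{2}}.$$

Repeating $4$ times in total — each differentiation brings down another $\ln s$ — gives
$$\frac{d^{4}J}{da^{4}} = \int_{0}^{1} 5 s^{a} \log{\left(s \right)}^{4} \, ds = \frac{120}{\left(a + 1\right)^{5}},$$
and the integrand here is exactly the target integrand, so $I = \frac{120}{\left(a + 1\right)^{5}}$.

Setting $a = 4$:
$$I = \frac{24}{625}.$$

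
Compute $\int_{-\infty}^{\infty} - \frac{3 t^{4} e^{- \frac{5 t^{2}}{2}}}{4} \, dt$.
$- \frac{9 \sqrt{10} \sqrt{\pi}}{500}$

Start from the elementary integral
$$J(a) = \int_{-\infty}^{\infty} - \frac{3 e^{- a t^{2}}}{4} \, dt = - \frac{3 \sqrt{\pi}}{4 \sqrt{a}}.$$

Differentiating under the integral sign brings down a factor of $(-t^2)$:
$$\frac{dJ}{da} = \int_{-\infty}^{\infty} \frac{3 t^{2} e^{- a t^{2}}}{4} \, dt = \frac{3 \sqrt{\pi}}{8 a^{\frac{3}{2}}}.$$

Repeating twice in total — each differentiation brings down another $(-t^2)$ — gives
$$\frac{d^{2}J}{da^{2}} = \int_{-\infty}^{\infty} - \frac{3 t^{4} e^{- a t^{2}}}{4} \, dt = - \frac{9 \sqrt{\pi}}{16 a^{\frac{5}{2}}},$$
and the integrand here is exactly the target integrand, so $I = - \frac{9 \sqrt{\pi}}{16 a^{\frac{5}{2}}}$.

Setting $a = \frac{5}{2}$:
$$I = - \frac{9 \sqrt{10} \sqrt{\pi}}{500}.$$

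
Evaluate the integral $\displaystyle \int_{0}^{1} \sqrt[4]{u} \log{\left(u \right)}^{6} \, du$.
$\frac{2359296}{15625}$

Begin with the known integral
$$J(a) = \int_{0}^{1} u^{a} \, du = \frac{1}{a + 1}.$$

Differentiating under the integral sign brings down a factor of $\ln u$:
$$\frac{dJ}{da} = \int_{0}^{1} u^{a} \log{\left(u \right)} \, du = - \frac{1}{\left(a + 1\right)^{2}}.$$

Repeating $6$ times in total — each differentiation brings down another $\ln u$ — gives
$$\frac{d^{6}J}{da^{6}} = \int_{0}^{1} u^{a} \log{\left(u \right)}^{6} \, du = \frac{720}{\left(a + 1\right)^{7}},$$
and the integrand here is exactly the target integrand, so $I = \frac{720}{\left(a + 1\right)^{7}}$.

Setting $a = \frac{1}{4}$:
$$I = \frac{2359296}{15625}.$$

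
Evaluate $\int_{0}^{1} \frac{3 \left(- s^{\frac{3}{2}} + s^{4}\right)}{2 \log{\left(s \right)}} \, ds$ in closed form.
$\frac{3 \log{\left(2 \right)}}{2}$

Replace the exponent $4$ by a parameter $a$: let $I(a) = \int_{0}^{1} \frac{3 \left(- s^{\frac{3}{2}} + s^{a}\right)}{2 \log{\left(s \right)}} \, ds$.

Since $\dfrac{\partial}{\partial a}\,s^{a} = s^{a} \ln s$, the $\ln s$ in the denominator cancels and
$$\frac{dI}{da} = \int_{0}^{1} \frac{3}{2} s^{a} \, ds = \frac{3}{2} \left[\frac{s^{a+1}}{a+1}\right]_0^1 = \frac{3}{2 \left(a + 1\right)}.$$

Integrating with respect to $a$ gives $I(a) = \log{\left(\frac{2 \sqrt{10} \left(a + 1\right)^{\frac{3}{2}}}{25} \right)} + C$.

At $a = \frac{3}{2}$ the integrand is identically $0$, so $I(\frac{3}{2}) = 0$. The closed form gives $0$, hence $C = 0$.

Setting $a = 4$:
$$I = \frac{3 \log{\left(2 \right)}}{2}.$$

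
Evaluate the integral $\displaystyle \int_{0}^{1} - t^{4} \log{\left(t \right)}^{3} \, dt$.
$\frac{6}{625}$

Begin with the known integral
$$J(a) = \int_{0}^{1} - t^{a} \, dt = - \frac{1}{a + 1}.$$

Differentiating under the integral sign brings down a factor of $\ln t$:
$$\frac{dJ}{da} = \int_{0}^{1} - t^{a} \log{\left(t \right)} \, dt = \frac{1}{\left(a + 1\right)^{2}}.$$

Repeating $3$ times in total — each differentiation brings down another $\ln t$ — gives
$$\frac{d^{3}J}{da^{3}} = \int_{0}^{1} - t^{a} \log{\left(t \right)}^{3} \, dt = \frac{6}{\left(a + 1\right)^{4}},$$
and the integrand here is exactly the target integrand, so $I = \frac{6}{\left(a + 1\right)^{4}}$.

Setting $a = 4$:
$$I = \frac{6}{625}.$$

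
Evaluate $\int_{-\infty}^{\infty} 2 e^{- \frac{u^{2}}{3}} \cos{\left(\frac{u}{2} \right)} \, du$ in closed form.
$\frac{2 \sqrt{3} \sqrt{\pi}}{e^{\frac{3}{16}}}$

Treat the cosine frequency as a parameter and define $I(b) = \int_{-\infty}^{\infty} 2 e^{- \frac{u^{2}}{3}} \cos{\left(b u \right)} \, du$.

Differentiating under the integral sign,
$$I'(b) = \int_{-\infty}^{\infty} - 2 u e^{- \frac{u^{2}}{3}} \sin{\left(b u \right)} \, du.$$

Integrate $\int_{-\infty}^{\infty} u \sin(b u)\, e^{- \frac{u^{2}}{3}}\, du$ by parts with $w = \sin(b u)$ and $dv = u\, e^{- \frac{u^{2}}{3}}\, du$, giving $v = - \frac{3 e^{- \frac{u^{2}}{3}}}{2}$. The boundary term vanishes and
$$\int_{-\infty}^{\infty} u \sin(b u)\, e^{- \frac{u^{2}}{3}}\, du = \frac{3 b}{2} \int_{-\infty}^{\infty} \cos(b u)\, e^{- \frac{u^{2}}{3}}\, du,$$
so $I'(b) = - \frac{3 b}{2}\, I(b)$.

This is a separable first-order ODE; solving with the initial condition $I(0) = \int_{-\infty}^{\infty} 2 e^{- \frac{u^{2}}{3}}\,du = 2 \sqrt{3} \sqrt{\pi}$ gives
$$I(b) = 2 \sqrt{3} \sqrt{\pi} e^{- \frac{3 b^{2}}{4}}.$$

Setting $b = \frac{1}{2}$:
$$I = \frac{2 \sqrt{3} \sqrt{\pi}}{e^{\frac{3}{16}}}.$$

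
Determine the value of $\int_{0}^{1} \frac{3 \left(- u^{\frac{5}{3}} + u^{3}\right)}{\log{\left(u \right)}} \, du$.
$\log{\left(\frac{27}{8} \right)}$

Replace the exponent $3$ by a parameter $a$: let $I(a) = \int_{0}^{1} \frac{3 \left(- u^{\frac{5}{3}} + u^{a}\right)}{\log{\left(u \right)}} \, du$.

Since $\dfrac{\partial}{\partial a}\,u^{a} = u^{a} \ln u$, the $\ln u$ in the denominator cancels and
$$\frac{dI}{da} = \int_{0}^{1} 3 u^{a} \, du = 3 \left[\frac{u^{a+1}}{a+1}\right]_0^1 = \frac{3}{a + 1}.$$

Integrating with respect to $a$ gives $I(a) = \log{\left(\frac{27 \left(a + 1\right)^{3}}{512} \right)} + C$.

At $a = \frac{5}{3}$ the integrand is identically $0$, so $I(\frac{5}{3}) = 0$. The closed form gives $0$, hence $C = 0$.

Setting $a = 3$:
$$I = \log{\left(\frac{27}{8} \right)}.$$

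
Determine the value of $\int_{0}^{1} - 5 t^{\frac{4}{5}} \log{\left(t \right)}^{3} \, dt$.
$\frac{6250}{2187}$

Consider the simpler parametrised integral
$$J(a) = \int_{0}^{1} - 5 t^{a} \, dt = - \frac{5}{a + 1}.$$

Differentiating under the integral sign brings down a factor of $\ln t$:
$$\frac{dJ}{da} = \int_{0}^{1} - 5 t^{a} \log{\left(t \right)} \, dt = \frac{5}{\left(a + 1\right)^{2}}.$$

Repeating $3$ times in total — each differentiation brings down another $\ln t$ — gives
$$\frac{d^{3}J}{da^{3}} = \int_{0}^{1} - 5 t^{a} \log{\left(t \right)}^{3} \, dt = \frac{30}{\left(a + 1\right)^{4}},$$
and the integrand here is exactly the target integrand, so $I = \frac{30}{\left(a + 1\right)^{4}}$.

Setting $a = \frac{4}{5}$:
$$I = \frac{6250}{2187}.$$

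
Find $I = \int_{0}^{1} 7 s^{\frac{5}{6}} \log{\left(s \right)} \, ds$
$- \frac{252}{121}$

Start from the elementary integral
$$J(a) = \int_{0}^{1} 7 s^{a} \, ds = \frac{7}{a + 1}.$$

Differentiating under the integral sign brings down a factor of $\ln s$:
$$\frac{dJ}{da} = \int_{0}^{1} 7 s^{a} \log{\left(s \right)} \, ds = - \frac{7}{\left(a + 1\right)^{2}}.$$

The integral on the left is $I$, so $I = - \frac{7}{\left(a + 1\right)^{2}}$.

Setting $a = \frac{5}{6}$:
$$I = - \frac{252}{121}.$$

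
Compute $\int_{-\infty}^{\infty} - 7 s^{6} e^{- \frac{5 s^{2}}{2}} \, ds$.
$- \frac{21 \sqrt{10} \sqrt{\pi}}{125}$

Start from the elementary integral
$$J(a) = \int_{-\infty}^{\infty} - 7 e^{- a s^{2}} \, ds = - \frac{7 \sqrt{\pi}}{\sqrt{a}}.$$

Differentiating under the integral sign brings down a factor of $(-s^2)$:
$$\frac{dJ}{da} = \int_{-\infty}^{\infty} 7 s^{2} e^{- a s^{2}} \, ds = \frac{7 \sqrt{\pi}}{2 a^{\frac{3}{2}}}.$$

Repeating $3$ times in total — each differentiation brings down another $(-s^2)$ — gives
$$\frac{d^{3}J}{da^{3}} = \int_{-\infty}^{\infty} 7 s^{6} e^{- a s^{2}} \, ds = \frac{105 \sqrt{\pi}}{8 a^{\frac{7}{2}}},$$
and the integrand here is $(-1)^{3}$ times the target integrand, so $I = (-1)^{3}\,\frac{d^{3}J}{da^{3}} = - \frac{105 \sqrt{\pi}}{8 a^{\frac{7}{2}}}$.

Setting $a = \frac{5}{2}$:
$$I = - \frac{21 \sqrt{10} \sqrt{\pi}}{125}.$$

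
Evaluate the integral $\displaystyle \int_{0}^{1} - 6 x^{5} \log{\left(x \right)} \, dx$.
$\frac{1}{6}$

Begin with the known integral
$$J(a) = \int_{0}^{1} - 6 x^{a} \, dx = - \frac{6}{a + 1}.$$

Differentiating under the integral sign brings down a factor of $\ln x$:
$$\frac{dJ}{da} = \int_{0}^{1} - 6 x^{a} \log{\left(x \right)} \, dx = \frac{6}{\left(a + 1\right)^{2}}.$$

The integral on the left is $I$, so $I = \frac{6}{\left(a + 1\right)^{2}}$.

Setting $a = 5$:
$$I = \frac{1}{6}.$$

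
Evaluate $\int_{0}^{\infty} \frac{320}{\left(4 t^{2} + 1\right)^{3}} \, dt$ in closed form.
$30 \pi$

Start from the standard arctangent integral
$$J(a) = \int_{0}^{\infty} \frac{5}{a^{2} + t^{2}} \, dt = \frac{5 \pi}{2 a}.$$

Differentiating under the integral sign with respect to $a$,
$$\frac{dJ}{da} = \int_{0}^{\infty} - \frac{10 a}{\left(a^{2} + t^{2}\right)^{2}} \, dt = - \frac{5 \pi}{2 a^{2}},$$
so $\int_{0}^{\infty} \frac{5}{\left(a^{2} + t^{2}\right)^{2}} \, dt = \frac{5 \pi}{4 a^{3}}$.

Repeating — each differentiation of $1/(t^2+a^2)^j$ produces $-2ja/(t^2+a^2)^{j+1}$ — and dividing through by $-2ja$ at each step yields, after $2$ differentiations in total,
$$\int_{0}^{\infty} \frac{5}{\left(a^{2} + t^{2}\right)^{3}} \, dt = \frac{15 \pi}{16 a^{5}}.$$

Setting $a = \frac{1}{2}$:
$$I = 30 \pi.$$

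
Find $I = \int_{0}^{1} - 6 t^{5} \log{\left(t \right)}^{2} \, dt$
$- \frac{1}{18}$

Consider the simpler parametrised integral
$$J(a) = \int_{0}^{1} - 6 t^{a} \, dt = - \frac{6}{a + 1}.$$

Differentiating under the integral sign brings down a factor of $\ln t$:
$$\frac{dJ}{da} = \int_{0}^{1} - 6 t^{a} \log{\left(t \right)} \, dt = \frac{6}{\left(a + 1\right)^{2}}.$$

Repeating twice in total — each differentiation brings down another $\ln t$ — gives
$$\frac{d^{2}J}{da^{2}} = \int_{0}^{1} - 6 t^{a} \log{\left(t \right)}^{2} \, dt = - \frac{12}{\left(a + 1\right)^{3}},$$
and the integrand here is exactly the target integrand, so $I = - \frac{12}{\left(a + 1\right)^{3}}$.

Setting $a = 5$:
$$I = - \frac{1}{18}.$$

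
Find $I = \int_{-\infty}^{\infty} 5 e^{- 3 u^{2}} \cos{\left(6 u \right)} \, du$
$\frac{5 \sqrt{3} \sqrt{\pi}}{3 e^{3}}$

Treat the cosine frequency as a parameter and define $I(b) = \int_{-\infty}^{\infty} 5 e^{- 3 u^{2}} \cos{\left(b u \right)} \, du$.

Differentiating under the integral sign,
$$I'(b) = \int_{-\infty}^{\infty} - 5 u e^{- 3 u^{2}} \sin{\left(b u \right)} \, du.$$

Integrate $\int_{-\infty}^{\infty} u \sin(b u)\, e^{- 3 u^{2}}\, du$ by parts with $w = \sin(b u)$ and $dv = u\, e^{- 3 u^{2}}\, du$, giving $v = - \frac{e^{- 3 u^{2}}}{6}$. The boundary term vanishes and
$$\int_{-\infty}^{\infty} u \sin(b u)\, e^{- 3 u^{2}}\, du = \frac{b}{6} \int_{-\infty}^{\infty} \cos(b u)\, e^{- 3 u^{2}}\, du,$$
so $I'(b) = - \frac{b}{6}\, I(b)$.

This is a separable first-order ODE; solving with the initial condition $I(0) = \int_{-\infty}^{\infty} 5 e^{- 3 u^{2}}\,du = \frac{5 \sqrt{3} \sqrt{\pi}}{3}$ gives
$$I(b) = \frac{5 \sqrt{3} \sqrt{\pi} e^{- \frac{b^{2}}{12}}}{3}.$$

Setting $b = 6$:
$$I = \frac{5 \sqrt{3} \sqrt{\pi}}{3 e^{3}}.$$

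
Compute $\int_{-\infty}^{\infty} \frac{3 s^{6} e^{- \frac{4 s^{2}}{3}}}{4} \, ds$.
$\frac{1215 \sqrt{3} \sqrt{\pi}}{4096}$

Start from the elementary integral
$$J(a) = \int_{-\infty}^{\infty} \frac{3 e^{- a s^{2}}}{4} \, ds = \frac{3 \sqrt{\pi}}{4 \sqrt{a}}.$$

Differentiating under the integral sign brings down a factor of $(-s^2)$:
$$\frac{dJ}{da} = \int_{-\infty}^{\infty} - \frac{3 s^{2} e^{- a s^{2}}}{4} \, ds = - \frac{3 \sqrt{\pi}}{8 a^{\frac{3}{2}}}.$$

Repeating $3$ times in total — each differentiation brings down another $(-s^2)$ — gives
$$\frac{d^{3}J}{da^{3}} = \int_{-\infty}^{\infty} - \frac{3 s^{6} e^{- a s^{2}}}{4} \, ds = - \frac{45 \sqrt{\pi}}{32 a^{\frac{7}{2}}},$$
and the integrand here is $(-1)^{3}$ times the target integrand, so $I = (-1)^{3}\,\frac{d^{3}J}{da^{3}} = \frac{45 \sqrt{\pi}}{32 a^{\frac{7}{2}}}$.

Setting $a = \frac{4}{3}$:
$$I = \frac{1215 \sqrt{3} \sqrt{\pi}}{4096}.$$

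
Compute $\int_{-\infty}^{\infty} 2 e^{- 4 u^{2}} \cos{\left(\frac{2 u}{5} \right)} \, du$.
$\frac{\sqrt{\pi}}{e^{\frac{1}{100}}}$

Treat the cosine frequency as a parameter and define $I(b) = \int_{-\infty}^{\infty} 2 e^{- 4 u^{2}} \cos{\left(b u \right)} \, du$.

Differentiating under the integral sign,
$$I'(b) = \int_{-\infty}^{\infty} - 2 u e^{- 4 u^{2}} \sin{\left(b u \right)} \, du.$$

Integrate $\int_{-\infty}^{\infty} u \sin(b u)\, e^{- 4 u^{2}}\, du$ by parts with $w = \sin(b u)$ and $dv = u\, e^{- 4 u^{2}}\, du$, giving $v = - \frac{e^{- 4 u^{2}}}{8}$. The boundary term vanishes and
$$\int_{-\infty}^{\infty} u \sin(b u)\, e^{- 4 u^{2}}\, du = \frac{b}{8} \int_{-\infty}^{\infty} \cos(b u)\, e^{- 4 u^{2}}\, du,$$
so $I'(b) = - \frac{b}{8}\, I(b)$.

This is a separable first-order ODE; solving with the initial condition $I(0) = \int_{-\infty}^{\infty} 2 e^{- 4 u^{2}}\,du = \sqrt{\pi}$ gives
$$I(b) = \sqrt{\pi} e^{- \frac{b^{2}}{16}}.$$

Setting $b = \frac{2}{5}$:
$$I = \frac{\sqrt{\pi}}{e^{\frac{1}{100}}}.$$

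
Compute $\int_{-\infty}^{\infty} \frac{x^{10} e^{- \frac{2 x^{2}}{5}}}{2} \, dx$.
$\frac{2953125 \sqrt{10} \sqrt{\pi}}{4096}$

Consider the simpler parametrised integral
$$J(a) = \int_{-\infty}^{\infty} \frac{e^{- a x^{2}}}{2} \, dx = \frac{\sqrt{\pi}}{2 \sqrt{a}}.$$

Differentiating under the integral sign brings down a factor of $(-x^2)$:
$$\frac{dJ}{da} = \int_{-\infty}^{\infty} - \frac{x^{2} e^{- a x^{2}}}{2} \, dx = - \frac{\sqrt{\pi}}{4 a^{\frac{3}{2}}}.$$

Repeating $5$ times in total — each differentiation brings down another $(-x^2)$ — gives
$$\frac{d^{5}J}{da^{5}} = \int_{-\infty}^{\infty} - \frac{x^{10} e^{- a x^{2}}}{2} \, dx = - \frac{945 \sqrt{\pi}}{64 a^{\frac{11}{2}}},$$
and the integrand here is $(-1)^{5}$ times the target integrand, so $I = (-1)^{5}\,\frac{d^{5}J}{da^{5}} = \frac{945 \sqrt{\pi}}{64 a^{\frac{11}{2}}}$.

Setting $a = \frac{2}{5}$:
$$I = \frac{2953125 \sqrt{10} \sqrt{\pi}}{4096}.$$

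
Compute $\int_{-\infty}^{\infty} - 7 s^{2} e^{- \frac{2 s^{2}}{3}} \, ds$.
$- \frac{21 \sqrt{6} \sqrt{\pi}}{8}$

Begin with the known integral
$$J(a) = \int_{-\infty}^{\infty} - 7 e^{- a s^{2}} \, ds = - \frac{7 \sqrt{\pi}}{\sqrt{a}}.$$

Differentiating under the integral sign brings down a factor of $(-s^2)$:
$$\frac{dJ}{da} = \int_{-\infty}^{\infty} 7 s^{2} e^{- a s^{2}} \, ds = \frac{7 \sqrt{\pi}}{2 a^{\frac{3}{2}}}.$$

The integral on the left is $-I$, so $I = - \frac{7 \sqrt{\pi}}{2 a^{\frac{3}{2}}}$.

Setting $a = \frac{2}{3}$:
$$I = - \frac{21 \sqrt{6} \sqrt{\pi}}{8}.$$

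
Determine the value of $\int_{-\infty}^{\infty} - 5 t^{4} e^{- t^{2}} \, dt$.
$- \frac{15 \sqrt{\pi}}{4}$

Begin with the known integral
$$J(a) = \int_{-\infty}^{\infty} - 5 e^{- a t^{2}} \, dt = - \frac{5 \sqrt{\pi}}{\sqrt{a}}.$$

Differentiating under the integral sign brings down a factor of $(-t^2)$:
$$\frac{dJ}{da} = \int_{-\infty}^{\infty} 5 t^{2} e^{- a t^{2}} \, dt = \frac{5 \sqrt{\pi}}{2 a^{\frac{3}{2}}}.$$

Repeating twice in total — each differentiation brings down another $(-t^2)$ — gives
$$\frac{d^{2}J}{da^{2}} = \int_{-\infty}^{\infty} - 5 t^{4} e^{- a t^{2}} \, dt = - \frac{15 \sqrt{\pi}}{4 a^{\frac{5}{2}}},$$
and the integrand here is exactly the target integrand, so $I = - \frac{15 \sqrt{\pi}}{4 a^{\frac{5}{2}}}$.

Setting $a = 1$:
$$I = - \frac{15 \sqrt{\pi}}{4}.$$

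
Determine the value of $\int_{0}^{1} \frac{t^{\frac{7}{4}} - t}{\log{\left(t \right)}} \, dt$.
$\log{\left(\frac{11}{8} \right)}$

Consider the one-parameter family: let $I(a) = \int_{0}^{1} \frac{- t + t^{a}}{\log{\left(t \right)}} \, dt$.

Since $\dfrac{\partial}{\partial a}\,t^{a} = t^{a} \ln t$, the $\ln t$ in the denominator cancels and
$$\frac{dI}{da} = \int_{0}^{1} t^{a} \, dt = \left[\frac{t^{a+1}}{a+1}\right]_0^1 = \frac{1}{a + 1}.$$

Integrating with respect to $a$ gives $I(a) = \log{\left(\frac{a}{2} + \frac{1}{2} \right)} + C$.

At $a = 1$ the integrand is identically $0$, so $I(1) = 0$. The closed form gives $0$, hence $C = 0$.

Setting $a = \frac{7}{4}$:
$$I = \log{\left(\frac{11}{8} \right)}.$$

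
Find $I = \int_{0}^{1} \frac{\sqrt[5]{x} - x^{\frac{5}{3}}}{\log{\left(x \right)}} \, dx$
$\log{\left(\frac{9}{20} \right)}$

Consider the one-parameter family: let $I(a) = \int_{0}^{1} \frac{- x^{\frac{5}{3}} + x^{a}}{\log{\left(x \right)}} \, dx$.

Since $\dfrac{\partial}{\partial a}\,x^{a} = x^{a} \ln x$, the $\ln x$ in the denominator cancels and
$$\frac{dI}{da} = \int_{0}^{1} x^{a} \, dx = \left[\frac{x^{a+1}}{a+1}\right]_0^1 = \frac{1}{a + 1}.$$

Integrating with respect to $a$ gives $I(a) = \log{\left(\frac{3 a}{8} + \frac{3}{8} \right)} + C$.

At $a = \frac{5}{3}$ the integrand is identically $0$, so $I(\frac{5}{3}) = 0$. The closed form gives $0$, hence $C = 0$.

Setting $a = \frac{1}{5}$:
$$I = \log{\left(\frac{9}{20} \right)}.$$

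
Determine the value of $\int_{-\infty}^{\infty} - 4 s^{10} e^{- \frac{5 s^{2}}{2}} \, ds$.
$- \frac{756 \sqrt{10} \sqrt{\pi}}{3125}$

Start from the elementary integral
$$J(a) = \int_{-\infty}^{\infty} - 4 e^{- a s^{2}} \, ds = - \frac{4 \sqrt{\pi}}{\sqrt{a}}.$$

Differentiating under the integral sign brings down a factor of $(-s^2)$:
$$\frac{dJ}{da} = \int_{-\infty}^{\infty} 4 s^{2} e^{- a s^{2}} \, ds = \frac{2 \sqrt{\pi}}{a^{\frac{3}{2}}}.$$

Repeating $5$ times in total — each differentiation brings down another $(-s^2)$ — gives
$$\frac{d^{5}J}{da^{5}} = \int_{-\infty}^{\infty} 4 s^{10} e^{- a s^{2}} \, ds = \frac{945 \sqrt{\pi}}{8 a^{\frac{11}{2}}},$$
and the integrand here is $(-1)^{5}$ times the target integrand, so $I = (-1)^{5}\,\frac{d^{5}J}{da^{5}} = - \frac{945 \sqrt{\pi}}{8 a^{\frac{11}{2}}}$.

Setting $a = \frac{5}{2}$:
$$I = - \frac{756 \sqrt{10} \sqrt{\pi}}{3125}.$$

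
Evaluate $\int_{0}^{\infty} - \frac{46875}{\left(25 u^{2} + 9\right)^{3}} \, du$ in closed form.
$- \frac{3125 \pi}{432}$

Begin with the known result
$$J(a) = \int_{0}^{\infty} - \frac{3}{a^{2} + u^{2}} \, du = - \frac{3 \pi}{2 a}.$$

Differentiating under the integral sign with respect to $a$,
$$\frac{dJ}{da} = \int_{0}^{\infty} \frac{6 a}{\left(a^{2} + u^{2}\right)^{2}} \, du = \frac{3 \pi}{2 a^{2}},$$
so $\int_{0}^{\infty} - \frac{3}{\left(a^{2} + u^{2}\right)^{2}} \, du = - \frac{3 \pi}{4 a^{3}}$.

Repeating — each differentiation of $1/(u^2+a^2)^j$ produces $-2ja/(u^2+a^2)^{j+1}$ — and dividing through by $-2ja$ at each step yields, after $2$ differentiations in total,
$$\int_{0}^{\infty} - \frac{3}{\left(a^{2} + u^{2}\right)^{3}} \, du = - \frac{9 \pi}{16 a^{5}}.$$

Setting $a = \frac{3}{5}$:
$$I = - \frac{3125 \pi}{432}.$$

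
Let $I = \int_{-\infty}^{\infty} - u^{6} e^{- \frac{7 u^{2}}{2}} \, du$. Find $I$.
$- \frac{15 \sqrt{14} \sqrt{\pi}}{2401}$

Consider the simpler parametrised integral
$$J(a) = \int_{-\infty}^{\infty} - e^{- a u^{2}} \, du = - \frac{\sqrt{\pi}}{\sqrt{a}}.$$

Differentiating under the integral sign brings down a factor of $(-u^2)$:
$$\frac{dJ}{da} = \int_{-\infty}^{\infty} u^{2} e^{- a u^{2}} \, du = \frac{\sqrt{\pi}}{2 a^{\frac{3}{2}}}.$$

Repeating $3$ times in total — each differentiation brings down another $(-u^2)$ — gives
$$\frac{d^{3}J}{da^{3}} = \int_{-\infty}^{\infty} u^{6} e^{- a u^{2}} \, du = \frac{15 \sqrt{\pi}}{8 a^{\frac{7}{2}}},$$
and the integrand here is $(-1)^{3}$ times the target integrand, so $I = (-1)^{3}\,\frac{d^{3}J}{da^{3}} = - \frac{15 \sqrt{\pi}}{8 a^{\frac{7}{2}}}$.

Setting $a = \frac{7}{2}$:
$$I = - \frac{15 \sqrt{14} \sqrt{\pi}}{2401}.$$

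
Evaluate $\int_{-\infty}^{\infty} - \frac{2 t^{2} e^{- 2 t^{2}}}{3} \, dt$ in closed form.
$- \frac{\sqrt{2} \sqrt{\pi}}{12}$

Consider the simpler parametrised integral
$$J(a) = \int_{-\infty}^{\infty} - \frac{2 e^{- a t^{2}}}{3} \, dt = - \frac{2 \sqrt{\pi}}{3 \sqrt{a}}.$$

Differentiating under the integral sign brings down a factor of $(-t^2)$:
$$\frac{dJ}{da} = \int_{-\infty}^{\infty} \frac{2 t^{2} e^{- a t^{2}}}{3} \, dt = \frac{\sqrt{\pi}}{3 a^{\frac{3}{2}}}.$$

The integral on the left is $-I$, so $I = - \frac{\sqrt{\pi}}{3 a^{\frac{3}{2}}}$.

Setting $a = 2$:
$$I = - \frac{\sqrt{2} \sqrt{\pi}}{12}.$$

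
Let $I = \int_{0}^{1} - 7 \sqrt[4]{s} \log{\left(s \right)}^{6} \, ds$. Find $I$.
$- \frac{16515072}{15625}$

Consider the simpler parametrised integral
$$J(a) = \int_{0}^{1} - 7 s^{a} \, ds = - \frac{7}{a + 1}.$$

Differentiating under the integral sign brings down a factor of $\ln s$:
$$\frac{dJ}{da} = \int_{0}^{1} - 7 s^{a} \log{\left(s \right)} \, ds = \frac{7}{\left(a + 1\right)^{2}}.$$

Repeating $6$ times in total — each differentiation brings down another $\ln s$ — gives
$$\frac{d^{6}J}{da^{6}} = \int_{0}^{1} - 7 s^{a} \log{\left(s \right)}^{6} \, ds = - \frac{5040}{\left(a + 1\right)^{7}},$$
and the integrand here is exactly the target integrand, so $I = - \frac{5040}{\left(a + 1\right)^{7}}$.

Setting $a = \frac{1}{4}$:
$$I = - \frac{16515072}{15625}.$$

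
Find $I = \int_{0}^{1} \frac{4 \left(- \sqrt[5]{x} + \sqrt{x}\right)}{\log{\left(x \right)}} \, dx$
$\log{\left(\frac{625}{256} \right)}$

Introduce a parameter $a$ in the exponent: let $I(a) = \int_{0}^{1} \frac{4 \left(- \sqrt[5]{x} + x^{a}\right)}{\log{\left(x \right)}} \, dx$.

Since $\dfrac{\partial}{\partial a}\,x^{a} = x^{a} \ln x$, the $\ln x$ in the denominator cancels and
$$\frac{dI}{da} = \int_{0}^{1} 4 x^{a} \, dx = 4 \left[\frac{x^{a+1}}{a+1}\right]_0^1 = \frac{4}{a + 1}.$$

Integrating with respect to $a$ gives $I(a) = \log{\left(\frac{625 \left(a + 1\right)^{4}}{1296} \right)} + C$.

At $a = \frac{1}{5}$ the integrand is identically $0$, so $I(\frac{1}{5}) = 0$. The closed form gives $0$, hence $C = 0$.

Setting $a = \frac{1}{2}$:
$$I = \log{\left(\frac{625}{256} \right)}.$$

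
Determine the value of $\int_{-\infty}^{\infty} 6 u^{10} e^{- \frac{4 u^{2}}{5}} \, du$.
$\frac{8859375 \sqrt{5} \sqrt{\pi}}{32768}$

Start from the elementary integral
$$J(a) = \int_{-\infty}^{\infty} 6 e^{- a u^{2}} \, du = \frac{6 \sqrt{\pi}}{\sqrt{a}}.$$

Differentiating under the integral sign brings down a factor of $(-u^2)$:
$$\frac{dJ}{da} = \int_{-\infty}^{\infty} - 6 u^{2} e^{- a u^{2}} \, du = - \frac{3 \sqrt{\pi}}{a^{\frac{3}{2}}}.$$

Repeating $5$ times in total — each differentiation brings down another $(-u^2)$ — gives
$$\frac{d^{5}J}{da^{5}} = \int_{-\infty}^{\infty} - 6 u^{10} e^{- a u^{2}} \, du = - \frac{2835 \sqrt{\pi}}{16 a^{\frac{11}{2}}},$$
and the integrand here is $(-1)^{5}$ times the target integrand, so $I = (-1)^{5}\,\frac{d^{5}J}{da^{5}} = \frac{2835 \sqrt{\pi}}{16 a^{\frac{11}{2}}}$.

Setting $a = \frac{4}{5}$:
$$I = \frac{8859375 \sqrt{5} \sqrt{\pi}}{32768}.$$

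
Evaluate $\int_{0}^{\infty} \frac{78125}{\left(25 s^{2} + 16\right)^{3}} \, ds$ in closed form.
$\frac{46875 \pi}{16384}$

Recall the elementary integral
$$J(a) = \int_{0}^{\infty} \frac{5}{a^{2} + s^{2}} \, ds = \frac{5 \pi}{2 a}.$$

Differentiating under the integral sign with respect to $a$,
$$\frac{dJ}{da} = \int_{0}^{\infty} - \frac{10 a}{\left(a^{2} + s^{2}\right)^{2}} \, ds = - \frac{5 \pi}{2 a^{2}},$$
so $\int_{0}^{\infty} \frac{5}{\left(a^{2} + s^{2}\right)^{2}} \, ds = \frac{5 \pi}{4 a^{3}}$.

Repeating — each differentiation of $1/(s^2+a^2)^j$ produces $-2ja/(s^2+a^2)^{j+1}$ — and dividing through by $-2ja$ at each step yields, after $2$ differentiations in total,
$$\int_{0}^{\infty} \frac{5}{\left(a^{2} + s^{2}\right)^{3}} \, ds = \frac{15 \pi}{16 a^{5}}.$$

Setting $a = \frac{4}{5}$:
$$I = \frac{46875 \pi}{16384}.$$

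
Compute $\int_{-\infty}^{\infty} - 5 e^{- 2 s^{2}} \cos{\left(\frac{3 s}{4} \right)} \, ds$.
$- \frac{5 \sqrt{2} \sqrt{\pi}}{2 e^{\frac{9}{128}}}$

Let $b$ denote the cosine frequency and define $I(b) = \int_{-\infty}^{\infty} - 5 e^{- 2 s^{2}} \cos{\left(b s \right)} \, ds$.

Differentiating under the integral sign,
$$I'(b) = \int_{-\infty}^{\infty} 5 s e^{- 2 s^{2}} \sin{\left(b s \right)} \, ds.$$

Integrate $\int_{-\infty}^{\infty} s \sin(b s)\, e^{- 2 s^{2}}\, ds$ by parts with $u = \sin(b s)$ and $dv = s\, e^{- 2 s^{2}}\, ds$, giving $v = - \frac{e^{- 2 s^{2}}}{4}$. The boundary term vanishes and
$$\int_{-\infty}^{\infty} s \sin(b s)\, e^{- 2 s^{2}}\, ds = \frac{b}{4} \int_{-\infty}^{\infty} \cos(b s)\, e^{- 2 s^{2}}\, ds,$$
so $I'(b) = - \frac{b}{4}\, I(b)$.

This is a separable first-order ODE; solving with the initial condition $I(0) = \int_{-\infty}^{\infty} - 5 e^{- 2 s^{2}}\,ds = - \frac{5 \sqrt{2} \sqrt{\pi}}{2}$ gives
$$I(b) = - \frac{5 \sqrt{2} \sqrt{\pi} e^{- \frac{b^{2}}{8}}}{2}.$$

Setting $b = \frac{3}{4}$:
$$I = - \frac{5 \sqrt{2} \sqrt{\pi}}{2 e^{\frac{9}{128}}}.$$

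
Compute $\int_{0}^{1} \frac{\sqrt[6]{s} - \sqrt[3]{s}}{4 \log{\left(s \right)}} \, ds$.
$\log{\left(\frac{\sqrt[4]{14}}{2} \right)}$

Consider the one-parameter family: let $I(a) = \int_{0}^{1} \frac{- \sqrt[3]{s} + s^{a}}{4 \log{\left(s \right)}} \, ds$.

Since $\dfrac{\partial}{\partial a}\,s^{a} = s^{a} \ln s$, the $\ln s$ in the denominator cancels and
$$\frac{dI}{da} = \int_{0}^{1} \frac{1}{4} s^{a} \, ds = \frac{1}{4} \left[\frac{s^{a+1}}{a+1}\right]_0^1 = \frac{1}{4 \left(a + 1\right)}.$$

Integrating with respect to $a$ gives $I(a) = \frac{\log{\left(a + 1 \right)}}{4} - \frac{\log{\left(2 \right)}}{2} + \frac{\log{\left(3 \right)}}{4} + C$.

At $a = \frac{1}{3}$ the integrand is identically $0$, so $I(\frac{1}{3}) = 0$. The closed form gives $0$, hence $C = 0$.

Setting $a = \frac{1}{6}$:
$$I = \log{\left(\frac{\sqrt[4]{14}}{2} \right)}.$$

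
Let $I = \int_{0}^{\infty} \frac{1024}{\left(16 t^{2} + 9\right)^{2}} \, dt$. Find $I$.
$\frac{64 \pi}{27}$

Begin with the known result
$$J(a) = \int_{0}^{\infty} \frac{4}{a^{2} + t^{2}} \, dt = \frac{2 \pi}{a}.$$

Differentiating under the integral sign with respect to $a$,
$$\frac{dJ}{da} = \int_{0}^{\infty} - \frac{8 a}{\left(a^{2} + t^{2}\right)^{2}} \, dt = - \frac{2 \pi}{a^{2}},$$
so $\int_{0}^{\infty} \frac{4}{\left(a^{2} + t^{2}\right)^{2}} \, dt = \frac{\pi}{a^{3}}$.

Setting $a = \frac{3}{4}$:
$$I = \frac{64 \pi}{27}.$$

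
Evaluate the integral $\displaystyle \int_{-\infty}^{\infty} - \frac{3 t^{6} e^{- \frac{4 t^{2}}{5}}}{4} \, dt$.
$- \frac{5625 \sqrt{5} \sqrt{\pi}}{4096}$

Begin with the known integral
$$J(a) = \int_{-\infty}^{\infty} - \frac{3 e^{- a t^{2}}}{4} \, dt = - \frac{3 \sqrt{\pi}}{4 \sqrt{a}}.$$

Differentiating under the integral sign brings down a factor of $(-t^2)$:
$$\frac{dJ}{da} = \int_{-\infty}^{\infty} \frac{3 t^{2} e^{- a t^{2}}}{4} \, dt = \frac{3 \sqrt{\pi}}{8 a^{\frac{3}{2}}}.$$

Repeating $3$ times in total — each differentiation brings down another $(-t^2)$ — gives
$$\frac{d^{3}J}{da^{3}} = \int_{-\infty}^{\infty} \frac{3 t^{6} e^{- a t^{2}}}{4} \, dt = \frac{45 \sqrt{\pi}}{32 a^{\frac{7}{2}}},$$
and the integrand here is $(-1)^{3}$ times the target integrand, so $I = (-1)^{3}\,\frac{d^{3}J}{da^{3}} = - \frac{45 \sqrt{\pi}}{32 a^{\frac{7}{2}}}$.

Setting $a = \frac{4}{5}$:
$$I = - \frac{5625 \sqrt{5} \sqrt{\pi}}{4096}.$$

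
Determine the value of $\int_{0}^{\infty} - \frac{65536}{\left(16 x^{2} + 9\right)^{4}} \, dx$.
$- \frac{2560 \pi}{2187}$

Start from the standard arctangent integral
$$J(a) = \int_{0}^{\infty} - \frac{1}{a^{2} + x^{2}} \, dx = - \frac{\pi}{2 a}.$$

Differentiating under the integral sign with respect to $a$,
$$\frac{dJ}{da} = \int_{0}^{\infty} \frac{2 a}{\left(a^{2} + x^{2}\right)^{2}} \, dx = \frac{\pi}{2 a^{2}},$$
so $\int_{0}^{\infty} - \frac{1}{\left(a^{2} + x^{2}\right)^{2}} \, dx = - \frac{\pi}{4 a^{3}}$.

Repeating — each differentiation of $1/(x^2+a^2)^j$ produces $-2ja/(x^2+a^2)^{j+1}$ — and dividing through by $-2ja$ at each step yields, after $3$ differentiations in total,
$$\int_{0}^{\infty} - \frac{1}{\left(a^{2} + x^{2}\right)^{4}} \, dx = - \frac{5 \pi}{32 a^{7}}.$$

Setting $a = \frac{3}{4}$:
$$I = - \frac{2560 \pi}{2187}.$$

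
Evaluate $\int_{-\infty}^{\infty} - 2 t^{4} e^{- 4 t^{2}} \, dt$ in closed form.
$- \frac{3 \sqrt{\pi}}{64}$

Begin with the known integral
$$J(a) = \int_{-\infty}^{\infty} - 2 e^{- a t^{2}} \, dt = - \frac{2 \sqrt{\pi}}{\sqrt{a}}.$$

Differentiating under the integral sign brings down a factor of $(-t^2)$:
$$\frac{dJ}{da} = \int_{-\infty}^{\infty} 2 t^{2} e^{- a t^{2}} \, dt = \frac{\sqrt{\pi}}{a^{\frac{3}{2}}}.$$

Repeating twice in total — each differentiation brings down another $(-t^2)$ — gives
$$\frac{d^{2}J}{da^{2}} = \int_{-\infty}^{\infty} - 2 t^{4} e^{- a t^{2}} \, dt = - \frac{3 \sqrt{\pi}}{2 a^{\frac{5}{2}}},$$
and the integrand here is exactly the target integrand, so $I = - \frac{3 \sqrt{\pi}}{2 a^{\frac{5}{2}}}$.

Setting $a = 4$:
$$I = - \frac{3 \sqrt{\pi}}{64}.$$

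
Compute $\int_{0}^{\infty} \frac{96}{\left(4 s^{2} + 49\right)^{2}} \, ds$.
$\frac{12 \pi}{343}$

Start from the standard arctangent integral
$$J(a) = \int_{0}^{\infty} \frac{6}{a^{2} + s^{2}} \, ds = \frac{3 \pi}{a}.$$

Differentiating under the integral sign with respect to $a$,
$$\frac{dJ}{da} = \int_{0}^{\infty} - \frac{12 a}{\left(a^{2} + s^{2}\right)^{2}} \, ds = - \frac{3 \pi}{a^{2}},$$
so $\int_{0}^{\infty} \frac{6}{\left(a^{2} + s^{2}\right)^{2}} \, ds = \frac{3 \pi}{2 a^{3}}$.

Setting $a = \frac{7}{2}$:
$$I = \frac{12 \pi}{343}.$$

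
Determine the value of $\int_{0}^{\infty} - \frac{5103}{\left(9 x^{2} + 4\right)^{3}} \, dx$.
$- \frac{5103 \pi}{512}$

Recall the elementary integral
$$J(a) = \int_{0}^{\infty} - \frac{7}{a^{2} + x^{2}} \, dx = - \frac{7 \pi}{2 a}.$$

Differentiating under the integral sign with respect to $a$,
$$\frac{dJ}{da} = \int_{0}^{\infty} \frac{14 a}{\left(a^{2} + x^{2}\right)^{2}} \, dx = \frac{7 \pi}{2 a^{2}},$$
so $\int_{0}^{\infty} - \frac{7}{\left(a^{2} + x^{2}\right)^{2}} \, dx = - \frac{7 \pi}{4 a^{3}}$.

Repeating — each differentiation of $1/(x^2+a^2)^j$ produces $-2ja/(x^2+a^2)^{j+1}$ — and dividing through by $-2ja$ at each step yields, after $2$ differentiations in total,
$$\int_{0}^{\infty} - \frac{7}{\left(a^{2} + x^{2}\right)^{3}} \, dx = - \frac{21 \pi}{16 a^{5}}.$$

Setting $a = \frac{2}{3}$:
$$I = - \frac{5103 \pi}{512}.$$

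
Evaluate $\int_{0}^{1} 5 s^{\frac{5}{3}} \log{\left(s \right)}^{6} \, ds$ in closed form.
$\frac{492075}{131072}$

Begin with the known integral
$$J(a) = \int_{0}^{1} 5 s^{a} \, ds = \frac{5}{a + 1}.$$

Differentiating under the integral sign brings down a factor of $\ln s$:
$$\frac{dJ}{da} = \int_{0}^{1} 5 s^{a} \log{\left(s \right)} \, ds = - \frac{5}{\left(a + 1\right)^{2}}.$$

Repeating $6$ times in total — each differentiation brings down another $\ln s$ — gives
$$\frac{d^{6}J}{da^{6}} = \int_{0}^{1} 5 s^{a} \log{\left(s \right)}^{6} \, ds = \frac{3600}{\left(a + 1\right)^{7}},$$
and the integrand here is exactly the target integrand, so $I = \frac{3600}{\left(a + 1\right)^{7}}$.

Setting $a = \frac{5}{3}$:
$$I = \frac{492075}{131072}.$$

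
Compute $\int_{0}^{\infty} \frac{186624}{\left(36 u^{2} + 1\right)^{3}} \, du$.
$5832 \pi$

Start from the standard arctangent integral
$$J(a) = \int_{0}^{\infty} \frac{4}{a^{2} + u^{2}} \, du = \frac{2 \pi}{a}.$$

Differentiating under the integral sign with respect to $a$,
$$\frac{dJ}{da} = \int_{0}^{\infty} - \frac{8 a}{\left(a^{2} + u^{2}\right)^{2}} \, du = - \frac{2 \pi}{a^{2}},$$
so $\int_{0}^{\infty} \frac{4}{\left(a^{2} + u^{2}\right)^{2}} \, du = \frac{\pi}{a^{3}}$.

Repeating — each differentiation of $1/(u^2+a^2)^j$ produces $-2ja/(u^2+a^2)^{j+1}$ — and dividing through by $-2ja$ at each step yields, after $2$ differentiations in total,
$$\int_{0}^{\infty} \frac{4}{\left(a^{2} + u^{2}\right)^{3}} \, du = \frac{3 \pi}{4 a^{5}}.$$

Setting $a = \frac{1}{6}$:
$$I = 5832 \pi.$$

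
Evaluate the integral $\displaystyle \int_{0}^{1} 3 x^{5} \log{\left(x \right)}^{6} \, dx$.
$\frac{5}{648}$

Begin with the known integral
$$J(a) = \int_{0}^{1} 3 x^{a} \, dx = \frac{3}{a + 1}.$$

Differentiating under the integral sign brings down a factor of $\ln x$:
$$\frac{dJ}{da} = \int_{0}^{1} 3 x^{a} \log{\left(x \right)} \, dx = - \frac{3}{\left(a + 1\right)^{2}}.$$

Repeating $6$ times in total — each differentiation brings down another $\ln x$ — gives
$$\frac{d^{6}J}{da^{6}} = \int_{0}^{1} 3 x^{a} \log{\left(x \right)}^{6} \, dx = \frac{2160}{\left(a + 1\right)^{7}},$$
and the integrand here is exactly the target integrand, so $I = \frac{2160}{\left(a + 1\right)^{7}}$.

Setting $a = 5$:
$$I = \frac{5}{648}.$$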